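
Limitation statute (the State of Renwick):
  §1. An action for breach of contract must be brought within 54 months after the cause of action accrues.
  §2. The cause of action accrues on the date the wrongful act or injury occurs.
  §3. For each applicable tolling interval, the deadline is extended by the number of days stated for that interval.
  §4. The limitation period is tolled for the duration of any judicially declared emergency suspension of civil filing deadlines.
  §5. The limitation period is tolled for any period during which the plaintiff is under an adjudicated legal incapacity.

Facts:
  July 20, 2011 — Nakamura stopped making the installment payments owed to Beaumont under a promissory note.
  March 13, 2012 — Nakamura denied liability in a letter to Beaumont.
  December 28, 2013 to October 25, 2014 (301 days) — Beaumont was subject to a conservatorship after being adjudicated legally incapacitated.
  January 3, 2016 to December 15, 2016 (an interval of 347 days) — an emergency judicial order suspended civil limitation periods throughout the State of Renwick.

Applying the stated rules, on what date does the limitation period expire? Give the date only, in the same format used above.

The cause of action accrued on July 20, 2011, the date of the act.
The untolled deadline — 54 months after July 20, 2011 — is January 20, 2016.
Because the plaintiff's legal incapacity ran from December 28, 2013 to October 25, 2014, the deadline is extended by 301 days to November 16, 2016.
Because the emergency suspension of filing deadlines ran from January 3, 2016 to December 15, 2016, the deadline is extended by 347 days to October 29, 2017.
The other events in the timeline have no effect on the limitation period under the stated rules.

October 29, 2017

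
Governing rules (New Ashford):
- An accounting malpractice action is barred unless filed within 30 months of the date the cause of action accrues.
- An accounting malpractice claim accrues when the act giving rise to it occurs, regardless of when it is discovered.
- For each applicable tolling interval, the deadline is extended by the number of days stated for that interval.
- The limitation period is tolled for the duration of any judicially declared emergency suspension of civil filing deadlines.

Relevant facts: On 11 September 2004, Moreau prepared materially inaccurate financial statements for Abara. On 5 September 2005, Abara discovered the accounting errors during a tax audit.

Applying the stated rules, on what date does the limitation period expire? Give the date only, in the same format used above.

11 March 2007

Accrual is governed by the date of the act, so the period began to run on 11 September 2004; the later discovery on 5 September 2005 is irrelevant under the stated rule.
Adding the 30 months base period to 11 September 2004 gives a deadline of 11 March 2007, before any tolling.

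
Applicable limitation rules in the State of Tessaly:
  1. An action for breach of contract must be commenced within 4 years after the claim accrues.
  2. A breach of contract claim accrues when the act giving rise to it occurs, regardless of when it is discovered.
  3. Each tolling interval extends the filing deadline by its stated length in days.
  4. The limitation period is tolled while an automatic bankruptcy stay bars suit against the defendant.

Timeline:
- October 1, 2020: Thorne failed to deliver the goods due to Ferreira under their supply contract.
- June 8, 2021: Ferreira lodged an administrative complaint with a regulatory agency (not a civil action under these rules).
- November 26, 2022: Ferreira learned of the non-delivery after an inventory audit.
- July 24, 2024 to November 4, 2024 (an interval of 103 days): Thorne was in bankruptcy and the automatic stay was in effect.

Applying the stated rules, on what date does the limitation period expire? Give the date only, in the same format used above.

January 12, 2025

Because the rule ties accrual to occurrence, the claim accrued on October 1, 2020, not on the November 26, 2022 discovery date.
The untolled deadline — 4 years after October 1, 2020 — is October 1, 2024.
The automatic bankruptcy stay from July 24, 2024 to November 4, 2024 tolled the period for 103 days, extending the deadline to January 12, 2025.
The other events in the timeline have no effect on the limitation period under the stated rules.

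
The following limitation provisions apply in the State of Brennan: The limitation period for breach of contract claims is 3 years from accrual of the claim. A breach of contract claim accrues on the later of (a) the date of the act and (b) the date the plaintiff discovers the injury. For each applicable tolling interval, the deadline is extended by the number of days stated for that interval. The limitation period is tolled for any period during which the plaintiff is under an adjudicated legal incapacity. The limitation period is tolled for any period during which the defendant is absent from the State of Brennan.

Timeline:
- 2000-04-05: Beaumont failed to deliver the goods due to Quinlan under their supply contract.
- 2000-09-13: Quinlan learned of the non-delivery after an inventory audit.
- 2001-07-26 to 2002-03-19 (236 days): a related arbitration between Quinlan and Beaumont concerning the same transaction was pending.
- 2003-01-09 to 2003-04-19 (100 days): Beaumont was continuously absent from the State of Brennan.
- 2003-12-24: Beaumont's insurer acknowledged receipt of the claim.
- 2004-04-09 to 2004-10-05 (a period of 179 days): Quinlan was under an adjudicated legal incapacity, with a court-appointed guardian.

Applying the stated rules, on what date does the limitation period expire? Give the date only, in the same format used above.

Because discovery on 2000-09-13 post-dates the 2000-04-05 act, accrual under the later-of rule falls on 2000-09-13.
The untolled deadline — 3 years after 2000-09-13 — is 2003-09-13.
The defendant's absence from the jurisdiction from 2003-01-09 to 2003-04-19 tolled the period for 100 days, extending the deadline to 2003-12-22.
By the time the plaintiff's legal incapacity began on 2004-04-09, the limitation period had already expired on 2003-12-22; that interval cannot revive it.
The pending related arbitration from 2001-07-26 to 2002-03-19 does not toll the period, because no stated rule makes a pending arbitration a tolling event.
The other events in the timeline have no effect on the limitation period under the stated rules.

2003-12-22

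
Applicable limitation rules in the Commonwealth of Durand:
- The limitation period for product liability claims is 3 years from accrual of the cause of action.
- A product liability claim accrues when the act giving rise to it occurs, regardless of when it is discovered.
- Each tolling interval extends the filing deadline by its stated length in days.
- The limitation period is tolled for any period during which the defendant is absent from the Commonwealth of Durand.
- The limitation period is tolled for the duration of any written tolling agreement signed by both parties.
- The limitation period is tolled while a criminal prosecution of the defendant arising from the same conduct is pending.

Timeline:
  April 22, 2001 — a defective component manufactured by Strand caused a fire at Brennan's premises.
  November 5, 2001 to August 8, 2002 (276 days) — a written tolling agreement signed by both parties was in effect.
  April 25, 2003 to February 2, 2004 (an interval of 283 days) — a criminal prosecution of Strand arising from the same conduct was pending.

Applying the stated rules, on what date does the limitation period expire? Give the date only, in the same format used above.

November 2, 2005

The cause of action accrued on April 22, 2001, the date of the act.
Adding the 3 years base period to April 22, 2001 gives a deadline of April 22, 2004, before any tolling.
The period was tolled for 276 days by the written tolling agreement (November 5, 2001 to August 8, 2002), pushing the deadline to January 23, 2005.
The period was tolled for 283 days by the pending criminal prosecution (April 25, 2003 to February 2, 2004), pushing the deadline to November 2, 2005.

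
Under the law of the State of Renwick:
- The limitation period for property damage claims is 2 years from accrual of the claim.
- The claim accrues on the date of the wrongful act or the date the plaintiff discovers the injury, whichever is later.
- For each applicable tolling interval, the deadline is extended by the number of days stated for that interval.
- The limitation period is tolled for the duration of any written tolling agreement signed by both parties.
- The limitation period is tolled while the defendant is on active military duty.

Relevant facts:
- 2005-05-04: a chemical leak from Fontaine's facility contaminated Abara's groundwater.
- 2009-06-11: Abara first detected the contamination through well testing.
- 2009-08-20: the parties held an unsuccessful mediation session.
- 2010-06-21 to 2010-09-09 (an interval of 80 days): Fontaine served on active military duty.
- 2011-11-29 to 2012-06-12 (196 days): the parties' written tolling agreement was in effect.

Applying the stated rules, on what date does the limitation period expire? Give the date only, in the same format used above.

2011-08-30

The claim accrued on 2009-06-11 — the later of the 2005-05-04 act and the 2009-06-11 discovery.
The untolled deadline — 2 years after 2009-06-11 — is 2011-06-11.
Because the defendant's active military service ran from 2010-06-21 to 2010-09-09, the deadline is extended by 80 days to 2011-08-30.
By the time the written tolling agreement began on 2011-11-29, the limitation period had already expired on 2011-08-30; that interval cannot revive it.
None of the other events listed affects the running of the period under the stated rules.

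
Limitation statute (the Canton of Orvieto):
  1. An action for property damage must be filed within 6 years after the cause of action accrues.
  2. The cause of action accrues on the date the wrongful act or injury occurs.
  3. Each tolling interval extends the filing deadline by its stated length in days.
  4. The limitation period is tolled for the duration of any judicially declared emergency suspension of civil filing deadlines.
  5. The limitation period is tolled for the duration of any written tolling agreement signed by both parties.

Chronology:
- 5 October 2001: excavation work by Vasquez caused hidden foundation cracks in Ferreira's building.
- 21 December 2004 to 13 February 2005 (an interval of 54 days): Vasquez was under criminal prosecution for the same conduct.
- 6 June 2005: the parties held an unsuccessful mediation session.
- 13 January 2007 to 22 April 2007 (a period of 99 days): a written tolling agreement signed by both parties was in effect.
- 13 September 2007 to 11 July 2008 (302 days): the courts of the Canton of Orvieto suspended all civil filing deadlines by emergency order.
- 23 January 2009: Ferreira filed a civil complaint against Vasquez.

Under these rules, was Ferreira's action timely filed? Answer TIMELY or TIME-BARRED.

TIME-BARRED

The cause of action accrued on 5 October 2001, the date of the act.
6 years from 5 October 2001 is 5 October 2007.
The written tolling agreement from 13 January 2007 to 22 April 2007 tolled the period for 99 days, extending the deadline to 12 January 2008.
The emergency suspension of filing deadlines from 13 September 2007 to 11 July 2008 tolled the period for 302 days, extending the deadline to 9 November 2008.
Although a criminal prosecution ran from 21 December 2004 to 13 February 2005, the stated rules do not make that a tolling event, so it is disregarded.
Nothing else in the chronology tolls or restarts the period.
The 23 January 2009 filing falls after the 9 November 2008 deadline; the claim is time-barred.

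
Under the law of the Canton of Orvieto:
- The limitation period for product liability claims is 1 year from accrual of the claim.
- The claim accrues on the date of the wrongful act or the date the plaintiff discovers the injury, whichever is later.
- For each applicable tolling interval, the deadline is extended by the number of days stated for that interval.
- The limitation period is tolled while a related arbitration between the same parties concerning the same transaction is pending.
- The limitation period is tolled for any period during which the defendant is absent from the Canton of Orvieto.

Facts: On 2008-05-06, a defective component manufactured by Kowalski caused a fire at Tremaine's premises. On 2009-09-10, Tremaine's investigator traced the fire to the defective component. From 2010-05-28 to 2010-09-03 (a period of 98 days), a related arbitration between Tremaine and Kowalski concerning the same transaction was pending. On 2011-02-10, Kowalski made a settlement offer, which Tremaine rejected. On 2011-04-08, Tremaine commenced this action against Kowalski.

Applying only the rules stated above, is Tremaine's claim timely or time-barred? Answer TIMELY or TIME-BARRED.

Because discovery on 2009-09-10 post-dates the 2008-05-06 act, accrual under the later-of rule falls on 2009-09-10.
1 year from 2009-09-10 is 2010-09-10.
The period was tolled for 98 days by the pending related arbitration (2010-05-28 to 2010-09-03), pushing the deadline to 2010-12-17.
Nothing else in the chronology tolls or restarts the period.
Filing on 2011-04-08 missed the 2010-12-17 deadline — the action is time-barred.

TIME-BARRED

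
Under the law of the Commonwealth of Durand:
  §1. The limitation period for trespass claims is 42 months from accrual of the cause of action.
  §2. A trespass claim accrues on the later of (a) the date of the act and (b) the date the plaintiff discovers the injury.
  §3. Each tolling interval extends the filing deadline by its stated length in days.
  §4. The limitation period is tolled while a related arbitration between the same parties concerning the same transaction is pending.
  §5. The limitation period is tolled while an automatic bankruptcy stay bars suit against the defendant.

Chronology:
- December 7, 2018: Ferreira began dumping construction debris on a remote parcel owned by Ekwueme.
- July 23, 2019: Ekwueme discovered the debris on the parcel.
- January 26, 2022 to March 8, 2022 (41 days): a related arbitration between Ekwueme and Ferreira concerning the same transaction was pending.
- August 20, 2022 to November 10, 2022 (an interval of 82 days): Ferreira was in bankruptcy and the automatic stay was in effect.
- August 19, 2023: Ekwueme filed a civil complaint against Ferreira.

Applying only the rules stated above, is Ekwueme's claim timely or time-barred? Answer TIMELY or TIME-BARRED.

TIME-BARRED

Because discovery on July 23, 2019 post-dates the December 7, 2018 act, accrual under the later-of rule falls on July 23, 2019.
The untolled deadline — 42 months after July 23, 2019 — is January 23, 2023.
Because the pending related arbitration ran from January 26, 2022 to March 8, 2022, the deadline is extended by 41 days to March 5, 2023.
The period was tolled for 82 days by the automatic bankruptcy stay (August 20, 2022 to November 10, 2022), pushing the deadline to May 26, 2023.
Filing on August 19, 2023 missed the May 26, 2023 deadline — the action is time-barred.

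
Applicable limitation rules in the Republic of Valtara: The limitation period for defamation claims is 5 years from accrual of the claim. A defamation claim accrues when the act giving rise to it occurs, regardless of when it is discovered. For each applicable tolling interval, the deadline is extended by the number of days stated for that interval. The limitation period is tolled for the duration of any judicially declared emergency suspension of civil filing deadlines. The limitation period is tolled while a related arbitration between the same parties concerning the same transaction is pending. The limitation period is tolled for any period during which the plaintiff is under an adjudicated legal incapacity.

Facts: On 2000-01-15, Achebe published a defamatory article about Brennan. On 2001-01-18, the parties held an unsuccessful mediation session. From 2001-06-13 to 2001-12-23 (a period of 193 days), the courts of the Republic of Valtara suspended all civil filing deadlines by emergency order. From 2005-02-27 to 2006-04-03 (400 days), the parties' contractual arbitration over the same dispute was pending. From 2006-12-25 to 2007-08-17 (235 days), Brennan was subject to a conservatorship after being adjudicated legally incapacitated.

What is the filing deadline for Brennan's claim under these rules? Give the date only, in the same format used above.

The claim accrued on 2000-01-15, when the wrongful act occurred.
5 years from 2000-01-15 is 2005-01-15.
The emergency suspension of filing deadlines from 2001-06-13 to 2001-12-23 tolled the period for 193 days, extending the deadline to 2005-07-27.
The period was tolled for 400 days by the pending related arbitration (2005-02-27 to 2006-04-03), pushing the deadline to 2006-08-31.
The plaintiff's legal incapacity starting 2006-12-25 came too late — the period had run on 2006-08-31 — and so does not extend the deadline.
The other events in the timeline have no effect on the limitation period under the stated rules.

2006-08-31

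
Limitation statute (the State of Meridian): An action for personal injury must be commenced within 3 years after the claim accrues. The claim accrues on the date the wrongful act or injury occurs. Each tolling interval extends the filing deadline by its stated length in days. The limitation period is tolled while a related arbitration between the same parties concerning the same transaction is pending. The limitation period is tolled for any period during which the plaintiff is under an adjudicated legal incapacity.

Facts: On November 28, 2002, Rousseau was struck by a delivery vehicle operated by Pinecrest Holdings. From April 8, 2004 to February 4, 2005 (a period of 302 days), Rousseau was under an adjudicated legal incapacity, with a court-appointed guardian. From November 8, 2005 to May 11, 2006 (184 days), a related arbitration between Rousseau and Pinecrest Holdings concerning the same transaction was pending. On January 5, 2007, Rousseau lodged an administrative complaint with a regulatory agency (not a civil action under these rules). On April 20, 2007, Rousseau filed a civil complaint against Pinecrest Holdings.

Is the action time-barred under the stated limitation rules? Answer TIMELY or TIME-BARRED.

TIME-BARRED

The claim accrued on November 28, 2002, the date of the act.
3 years from November 28, 2002 is November 28, 2005.
The plaintiff's legal incapacity from April 8, 2004 to February 4, 2005 tolled the period for 302 days, extending the deadline to September 26, 2006.
The pending related arbitration from November 8, 2005 to May 11, 2006 tolled the period for 184 days, extending the deadline to March 29, 2007.
Nothing else in the chronology tolls or restarts the period.
The April 20, 2007 filing falls after the March 29, 2007 deadline; the claim is time-barred.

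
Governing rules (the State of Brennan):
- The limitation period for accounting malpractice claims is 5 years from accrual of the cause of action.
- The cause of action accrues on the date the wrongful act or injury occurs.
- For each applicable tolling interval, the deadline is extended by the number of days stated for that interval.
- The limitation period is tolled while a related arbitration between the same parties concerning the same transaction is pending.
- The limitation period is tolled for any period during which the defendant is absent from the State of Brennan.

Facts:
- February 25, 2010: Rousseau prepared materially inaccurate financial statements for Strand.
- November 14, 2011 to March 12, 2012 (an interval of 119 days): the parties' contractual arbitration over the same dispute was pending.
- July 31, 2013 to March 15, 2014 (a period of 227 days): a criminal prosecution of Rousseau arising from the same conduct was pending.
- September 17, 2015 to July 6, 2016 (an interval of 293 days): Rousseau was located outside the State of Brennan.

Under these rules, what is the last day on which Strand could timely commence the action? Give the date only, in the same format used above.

June 24, 2015

The limitation period began to run on February 25, 2010.
The untolled deadline — 5 years after February 25, 2010 — is February 25, 2015.
Because the pending related arbitration ran from November 14, 2011 to March 12, 2012, the deadline is extended by 119 days to June 24, 2015.
The defendant's absence from the jurisdiction from September 17, 2015 to July 6, 2016 began after the period had already run on June 24, 2015, so it has no tolling effect.
Although a criminal prosecution ran from July 31, 2013 to March 15, 2014, the stated rules do not make that a tolling event, so it is disregarded.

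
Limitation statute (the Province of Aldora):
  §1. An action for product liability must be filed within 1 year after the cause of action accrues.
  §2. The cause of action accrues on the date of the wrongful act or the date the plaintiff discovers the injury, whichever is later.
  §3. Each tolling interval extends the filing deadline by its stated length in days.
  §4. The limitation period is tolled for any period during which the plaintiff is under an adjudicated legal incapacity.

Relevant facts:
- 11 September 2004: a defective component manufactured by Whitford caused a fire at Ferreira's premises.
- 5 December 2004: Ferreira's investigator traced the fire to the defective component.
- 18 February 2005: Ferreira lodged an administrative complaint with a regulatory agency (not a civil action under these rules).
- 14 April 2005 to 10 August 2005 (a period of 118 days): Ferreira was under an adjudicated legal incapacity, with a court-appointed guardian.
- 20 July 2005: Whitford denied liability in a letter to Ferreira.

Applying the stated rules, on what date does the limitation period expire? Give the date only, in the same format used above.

Because discovery on 5 December 2004 post-dates the 11 September 2004 act, accrual under the later-of rule falls on 5 December 2004.
Adding the 1 year base period to 5 December 2004 gives a deadline of 5 December 2005, before any tolling.
The plaintiff's legal incapacity from 14 April 2005 to 10 August 2005 tolled the period for 118 days, extending the deadline to 2 April 2006.
Nothing else in the chronology tolls or restarts the period.

2 April 2006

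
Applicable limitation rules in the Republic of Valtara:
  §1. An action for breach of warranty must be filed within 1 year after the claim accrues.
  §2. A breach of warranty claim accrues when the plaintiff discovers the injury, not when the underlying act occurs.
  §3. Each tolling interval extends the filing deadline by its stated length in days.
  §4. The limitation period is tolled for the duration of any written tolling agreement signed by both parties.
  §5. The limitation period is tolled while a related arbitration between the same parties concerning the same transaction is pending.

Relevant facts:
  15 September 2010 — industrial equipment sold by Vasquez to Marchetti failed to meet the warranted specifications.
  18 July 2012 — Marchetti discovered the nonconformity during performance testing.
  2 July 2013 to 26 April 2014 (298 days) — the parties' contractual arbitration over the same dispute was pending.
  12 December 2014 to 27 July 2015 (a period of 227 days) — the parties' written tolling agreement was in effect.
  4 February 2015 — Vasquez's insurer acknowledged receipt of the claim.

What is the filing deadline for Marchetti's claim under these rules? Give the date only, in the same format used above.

12 May 2014

Under the discovery rule, the claim accrued on 18 July 2012, when Marchetti discovered the injury — not on the 15 September 2010 date of the underlying act.
1 year from 18 July 2012 is 18 July 2013.
The period was tolled for 298 days by the pending related arbitration (2 July 2013 to 26 April 2014), pushing the deadline to 12 May 2014.
The written tolling agreement starting 12 December 2014 came too late — the period had run on 12 May 2014 — and so does not extend the deadline.
The other events in the timeline have no effect on the limitation period under the stated rules.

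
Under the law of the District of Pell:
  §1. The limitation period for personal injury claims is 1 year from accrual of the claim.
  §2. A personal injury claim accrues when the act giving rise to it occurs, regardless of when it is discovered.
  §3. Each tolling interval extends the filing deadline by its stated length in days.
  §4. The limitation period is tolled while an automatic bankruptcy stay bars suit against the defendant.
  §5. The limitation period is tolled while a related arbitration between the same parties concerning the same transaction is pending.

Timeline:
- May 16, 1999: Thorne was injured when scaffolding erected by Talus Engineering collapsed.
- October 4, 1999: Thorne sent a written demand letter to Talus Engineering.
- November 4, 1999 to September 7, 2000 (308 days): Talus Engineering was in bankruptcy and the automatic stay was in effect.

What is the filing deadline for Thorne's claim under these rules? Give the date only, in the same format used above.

The claim accrued on May 16, 1999, the date of the act.
Adding the 1 year base period to May 16, 1999 gives a deadline of May 16, 2000, before any tolling.
The period was tolled for 308 days by the automatic bankruptcy stay (November 4, 1999 to September 7, 2000), pushing the deadline to March 20, 2001.
Nothing else in the chronology tolls or restarts the period.

March 20, 2001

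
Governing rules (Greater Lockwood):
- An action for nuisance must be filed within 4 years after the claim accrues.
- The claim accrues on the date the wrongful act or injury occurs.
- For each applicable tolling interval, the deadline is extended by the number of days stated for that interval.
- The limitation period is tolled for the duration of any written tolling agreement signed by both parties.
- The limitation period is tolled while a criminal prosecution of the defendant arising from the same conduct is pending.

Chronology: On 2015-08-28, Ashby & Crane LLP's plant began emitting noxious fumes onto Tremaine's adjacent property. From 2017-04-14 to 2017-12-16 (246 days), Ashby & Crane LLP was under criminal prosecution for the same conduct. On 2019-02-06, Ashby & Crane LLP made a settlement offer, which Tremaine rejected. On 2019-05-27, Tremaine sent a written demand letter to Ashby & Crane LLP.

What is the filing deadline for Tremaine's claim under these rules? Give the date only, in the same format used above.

The limitation period began to run on 2015-08-28.
Adding the 4 years base period to 2015-08-28 gives a deadline of 2019-08-28, before any tolling.
Because the pending criminal prosecution ran from 2017-04-14 to 2017-12-16, the deadline is extended by 246 days to 2020-04-30.
The other events in the timeline have no effect on the limitation period under the stated rules.

2020-04-30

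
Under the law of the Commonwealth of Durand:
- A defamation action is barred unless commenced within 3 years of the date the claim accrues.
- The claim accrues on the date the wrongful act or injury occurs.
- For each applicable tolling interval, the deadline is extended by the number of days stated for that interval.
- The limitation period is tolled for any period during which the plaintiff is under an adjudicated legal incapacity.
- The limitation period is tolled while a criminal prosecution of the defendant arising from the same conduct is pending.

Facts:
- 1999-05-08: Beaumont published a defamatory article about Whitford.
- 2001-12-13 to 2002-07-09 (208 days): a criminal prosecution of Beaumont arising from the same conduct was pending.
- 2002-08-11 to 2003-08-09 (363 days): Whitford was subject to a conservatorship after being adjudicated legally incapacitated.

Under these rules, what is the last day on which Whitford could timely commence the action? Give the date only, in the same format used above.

The limitation period began to run on 1999-05-08.
3 years from 1999-05-08 is 2002-05-08.
The period was tolled for 208 days by the pending criminal prosecution (2001-12-13 to 2002-07-09), pushing the deadline to 2002-12-02.
The period was tolled for 363 days by the plaintiff's legal incapacity (2002-08-11 to 2003-08-09), pushing the deadline to 2003-11-30.

2003-11-30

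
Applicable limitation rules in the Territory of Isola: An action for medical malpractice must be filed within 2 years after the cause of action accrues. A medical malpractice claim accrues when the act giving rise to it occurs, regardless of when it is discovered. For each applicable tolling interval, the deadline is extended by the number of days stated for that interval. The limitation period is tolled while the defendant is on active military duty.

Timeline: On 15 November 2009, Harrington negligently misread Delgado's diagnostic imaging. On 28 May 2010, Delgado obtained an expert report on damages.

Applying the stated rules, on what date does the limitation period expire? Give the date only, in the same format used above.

15 November 2011

The cause of action accrued on 15 November 2009, the date of the act.
Adding the 2 years base period to 15 November 2009 gives a deadline of 15 November 2011, before any tolling.
None of the other events listed affects the running of the period under the stated rules.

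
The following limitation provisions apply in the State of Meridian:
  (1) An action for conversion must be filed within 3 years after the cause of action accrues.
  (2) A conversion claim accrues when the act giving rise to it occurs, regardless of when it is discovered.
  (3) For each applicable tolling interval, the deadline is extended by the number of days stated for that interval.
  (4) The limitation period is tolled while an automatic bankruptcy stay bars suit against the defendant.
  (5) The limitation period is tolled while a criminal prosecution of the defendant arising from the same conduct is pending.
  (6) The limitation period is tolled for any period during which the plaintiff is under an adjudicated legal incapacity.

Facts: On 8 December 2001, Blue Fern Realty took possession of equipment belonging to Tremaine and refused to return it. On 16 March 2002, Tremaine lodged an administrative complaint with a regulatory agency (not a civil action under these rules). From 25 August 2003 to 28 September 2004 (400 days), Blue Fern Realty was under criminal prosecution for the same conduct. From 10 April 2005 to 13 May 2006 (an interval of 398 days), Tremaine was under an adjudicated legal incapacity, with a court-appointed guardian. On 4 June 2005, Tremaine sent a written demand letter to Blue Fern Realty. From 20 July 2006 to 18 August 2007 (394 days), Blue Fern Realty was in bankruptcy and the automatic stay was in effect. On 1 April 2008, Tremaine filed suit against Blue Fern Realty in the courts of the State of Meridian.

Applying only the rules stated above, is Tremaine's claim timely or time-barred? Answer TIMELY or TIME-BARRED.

The cause of action accrued on 8 December 2001, the date of the act.
The untolled deadline — 3 years after 8 December 2001 — is 8 December 2004.
Because the pending criminal prosecution ran from 25 August 2003 to 28 September 2004, the deadline is extended by 400 days to 12 January 2006.
The period was tolled for 398 days by the plaintiff's legal incapacity (10 April 2005 to 13 May 2006), pushing the deadline to 14 February 2007.
Because the automatic bankruptcy stay ran from 20 July 2006 to 18 August 2007, the deadline is extended by 394 days to 14 March 2008.
The other events in the timeline have no effect on the limitation period under the stated rules.
Filing on 1 April 2008 missed the 14 March 2008 deadline — the action is time-barred.

TIME-BARRED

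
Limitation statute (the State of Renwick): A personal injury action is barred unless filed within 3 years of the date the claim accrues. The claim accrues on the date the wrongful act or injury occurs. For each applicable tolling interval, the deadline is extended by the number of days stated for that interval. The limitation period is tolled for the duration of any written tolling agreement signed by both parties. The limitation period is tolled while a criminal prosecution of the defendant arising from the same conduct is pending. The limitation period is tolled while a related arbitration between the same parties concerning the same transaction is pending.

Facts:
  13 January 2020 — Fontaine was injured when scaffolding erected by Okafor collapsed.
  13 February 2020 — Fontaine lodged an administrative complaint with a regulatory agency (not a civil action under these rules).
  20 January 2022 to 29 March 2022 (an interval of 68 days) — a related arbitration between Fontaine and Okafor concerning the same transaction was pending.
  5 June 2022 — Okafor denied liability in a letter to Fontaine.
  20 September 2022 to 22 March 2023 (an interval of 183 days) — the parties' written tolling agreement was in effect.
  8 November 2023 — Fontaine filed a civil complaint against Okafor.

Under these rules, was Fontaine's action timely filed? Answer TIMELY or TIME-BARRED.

TIME-BARRED

The limitation period began to run on 13 January 2020.
The untolled deadline — 3 years after 13 January 2020 — is 13 January 2023.
Because the pending related arbitration ran from 20 January 2022 to 29 March 2022, the deadline is extended by 68 days to 22 March 2023.
The written tolling agreement from 20 September 2022 to 22 March 2023 tolled the period for 183 days, extending the deadline to 21 September 2023.
Nothing else in the chronology tolls or restarts the period.
The 8 November 2023 filing falls after the 21 September 2023 deadline; the claim is time-barred.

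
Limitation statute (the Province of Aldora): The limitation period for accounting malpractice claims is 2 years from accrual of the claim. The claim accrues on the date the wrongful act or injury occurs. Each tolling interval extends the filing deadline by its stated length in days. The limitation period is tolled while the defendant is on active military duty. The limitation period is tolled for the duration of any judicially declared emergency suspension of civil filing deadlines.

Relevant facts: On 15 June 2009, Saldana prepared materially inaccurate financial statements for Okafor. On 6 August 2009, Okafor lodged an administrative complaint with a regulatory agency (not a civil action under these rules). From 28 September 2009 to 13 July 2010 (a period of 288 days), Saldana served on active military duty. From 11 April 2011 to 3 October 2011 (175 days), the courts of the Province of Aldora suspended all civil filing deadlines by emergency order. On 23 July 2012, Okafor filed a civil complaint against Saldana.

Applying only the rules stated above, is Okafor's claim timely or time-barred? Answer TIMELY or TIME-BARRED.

The claim accrued on 15 June 2009, the date of the act.
The untolled deadline — 2 years after 15 June 2009 — is 15 June 2011.
The period was tolled for 288 days by the defendant's active military service (28 September 2009 to 13 July 2010), pushing the deadline to 29 March 2012.
The period was tolled for 175 days by the emergency suspension of filing deadlines (11 April 2011 to 3 October 2011), pushing the deadline to 20 September 2012.
None of the other events listed affects the running of the period under the stated rules.
The 23 July 2012 filing precedes the 20 September 2012 deadline; the claim is timely.

TIMELY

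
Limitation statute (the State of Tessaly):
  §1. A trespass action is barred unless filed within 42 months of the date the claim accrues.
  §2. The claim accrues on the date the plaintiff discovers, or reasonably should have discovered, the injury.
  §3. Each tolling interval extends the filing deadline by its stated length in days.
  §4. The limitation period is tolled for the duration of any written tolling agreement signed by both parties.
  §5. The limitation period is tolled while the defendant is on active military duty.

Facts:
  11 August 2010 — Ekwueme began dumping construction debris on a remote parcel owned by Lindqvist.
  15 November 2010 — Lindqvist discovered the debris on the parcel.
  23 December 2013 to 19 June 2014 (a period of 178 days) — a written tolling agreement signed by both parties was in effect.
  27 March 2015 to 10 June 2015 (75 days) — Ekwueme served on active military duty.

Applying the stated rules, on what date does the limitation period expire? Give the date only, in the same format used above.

9 November 2014

Accrual is tied to discovery, so the period began on 15 November 2010 rather than on 11 August 2010 when the act occurred.
The untolled deadline — 42 months after 15 November 2010 — is 15 May 2014.
Because the written tolling agreement ran from 23 December 2013 to 19 June 2014, the deadline is extended by 178 days to 9 November 2014.
The defendant's active military service starting 27 March 2015 came too late — the period had run on 9 November 2014 — and so does not extend the deadline.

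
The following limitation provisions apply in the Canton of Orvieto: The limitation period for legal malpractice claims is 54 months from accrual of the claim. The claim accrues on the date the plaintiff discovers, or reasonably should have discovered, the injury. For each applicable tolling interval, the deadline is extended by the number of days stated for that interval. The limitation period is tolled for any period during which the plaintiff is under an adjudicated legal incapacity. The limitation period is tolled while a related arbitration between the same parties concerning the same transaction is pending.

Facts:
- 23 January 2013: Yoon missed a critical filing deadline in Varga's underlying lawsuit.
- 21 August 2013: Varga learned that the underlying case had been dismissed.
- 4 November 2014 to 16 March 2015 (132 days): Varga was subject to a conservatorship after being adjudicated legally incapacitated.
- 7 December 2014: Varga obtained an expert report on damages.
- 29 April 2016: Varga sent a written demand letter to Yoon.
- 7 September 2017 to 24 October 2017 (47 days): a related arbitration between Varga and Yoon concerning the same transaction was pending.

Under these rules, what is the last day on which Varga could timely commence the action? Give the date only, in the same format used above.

19 August 2018

Accrual is tied to discovery, so the period began on 21 August 2013 rather than on 23 January 2013 when the act occurred.
The untolled deadline — 54 months after 21 August 2013 — is 21 February 2018.
The plaintiff's legal incapacity from 4 November 2014 to 16 March 2015 tolled the period for 132 days, extending the deadline to 3 July 2018.
Because the pending related arbitration ran from 7 September 2017 to 24 October 2017, the deadline is extended by 47 days to 19 August 2018.
The other events in the timeline have no effect on the limitation period under the stated rules.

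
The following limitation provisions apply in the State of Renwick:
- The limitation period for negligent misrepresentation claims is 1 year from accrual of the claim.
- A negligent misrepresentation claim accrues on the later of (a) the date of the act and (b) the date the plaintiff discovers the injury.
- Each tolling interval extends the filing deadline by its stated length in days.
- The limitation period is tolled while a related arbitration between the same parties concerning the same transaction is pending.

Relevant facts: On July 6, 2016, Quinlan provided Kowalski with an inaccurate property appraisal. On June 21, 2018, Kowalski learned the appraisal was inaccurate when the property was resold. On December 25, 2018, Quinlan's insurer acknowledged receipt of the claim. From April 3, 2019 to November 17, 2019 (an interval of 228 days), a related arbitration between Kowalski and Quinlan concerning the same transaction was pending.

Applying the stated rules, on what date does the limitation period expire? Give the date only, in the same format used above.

The claim accrued on June 21, 2018 — the later of the July 6, 2016 act and the June 21, 2018 discovery.
1 year from June 21, 2018 is June 21, 2019.
The period was tolled for 228 days by the pending related arbitration (April 3, 2019 to November 17, 2019), pushing the deadline to February 4, 2020.
Nothing else in the chronology tolls or restarts the period.

February 4, 2020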